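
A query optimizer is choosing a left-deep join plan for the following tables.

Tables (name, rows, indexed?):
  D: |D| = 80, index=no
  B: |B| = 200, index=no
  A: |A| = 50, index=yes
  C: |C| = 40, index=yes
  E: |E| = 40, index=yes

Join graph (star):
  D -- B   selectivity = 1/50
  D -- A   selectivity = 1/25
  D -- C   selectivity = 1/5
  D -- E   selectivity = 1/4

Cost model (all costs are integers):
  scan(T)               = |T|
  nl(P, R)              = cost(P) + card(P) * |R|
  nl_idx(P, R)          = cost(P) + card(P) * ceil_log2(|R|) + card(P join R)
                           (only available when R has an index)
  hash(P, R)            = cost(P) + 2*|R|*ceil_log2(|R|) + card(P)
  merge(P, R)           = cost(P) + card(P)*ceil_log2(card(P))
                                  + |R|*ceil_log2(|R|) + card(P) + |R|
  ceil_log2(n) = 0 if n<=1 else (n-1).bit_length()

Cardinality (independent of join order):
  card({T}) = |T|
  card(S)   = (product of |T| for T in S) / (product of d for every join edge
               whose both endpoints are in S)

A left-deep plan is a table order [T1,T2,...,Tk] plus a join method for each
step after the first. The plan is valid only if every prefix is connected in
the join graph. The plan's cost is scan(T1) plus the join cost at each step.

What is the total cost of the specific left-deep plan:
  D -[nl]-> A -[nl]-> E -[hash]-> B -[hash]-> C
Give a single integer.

step 1: scan D: cost=80, card=80
step 2: join A via nl
    card(P join A) = 80*50/(25) = 160
    cost = 80 + 80*50 = 4080
step 3: join E via nl
    card(P join E) = 160*40/(4) = 1600
    cost = 4080 + 160*40 = 10480
step 4: join B via hash
    card(P join B) = 1600*200/(50) = 6400
    cost = 10480 + 2*200*8 + 1600 = 15280
step 5: join C via hash
    card(P join C) = 6400*40/(5) = 51200
    cost = 15280 + 2*40*6 + 6400 = 22160

22160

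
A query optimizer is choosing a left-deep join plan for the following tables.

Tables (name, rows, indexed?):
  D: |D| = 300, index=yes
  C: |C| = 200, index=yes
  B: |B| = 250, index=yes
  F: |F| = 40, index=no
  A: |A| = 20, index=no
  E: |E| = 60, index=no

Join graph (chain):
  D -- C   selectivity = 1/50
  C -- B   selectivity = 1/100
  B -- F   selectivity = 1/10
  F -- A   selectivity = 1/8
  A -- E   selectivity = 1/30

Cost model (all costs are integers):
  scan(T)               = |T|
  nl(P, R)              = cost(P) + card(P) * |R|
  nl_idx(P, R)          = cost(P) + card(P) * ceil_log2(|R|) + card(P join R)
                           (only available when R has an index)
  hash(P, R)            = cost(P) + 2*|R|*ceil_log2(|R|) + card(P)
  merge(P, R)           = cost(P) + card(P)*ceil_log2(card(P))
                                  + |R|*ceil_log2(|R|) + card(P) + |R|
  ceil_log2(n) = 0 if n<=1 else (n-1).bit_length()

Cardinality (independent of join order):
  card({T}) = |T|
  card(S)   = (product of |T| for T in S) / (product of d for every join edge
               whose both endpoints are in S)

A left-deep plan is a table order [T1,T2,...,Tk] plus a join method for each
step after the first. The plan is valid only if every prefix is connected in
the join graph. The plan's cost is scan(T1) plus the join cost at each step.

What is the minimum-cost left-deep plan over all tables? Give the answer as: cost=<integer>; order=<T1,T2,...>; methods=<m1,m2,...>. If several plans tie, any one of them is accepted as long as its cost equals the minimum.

Selinger DP (subsets sized 1..n):
  {D}: scan cost=300, card=300
  {C}: scan cost=200, card=200
  {B}: scan cost=250, card=250
  {F}: scan cost=40, card=40
  {A}: scan cost=20, card=20
  {E}: scan cost=60, card=60
  {CD}: card=1200; try (D,nl_idx)→3200, (C,hash)→3800, (C,nl_idx)→3900, (D,merge)→5000, (C,merge)→5100, (D,hash)→5800 …(+2); best=3200 via (D,nl_idx)
  {BC}: card=500; try (B,nl_idx)→2300, (C,nl_idx)→2750, (C,hash)→3700, (B,merge)→4250, (C,merge)→4300, (B,hash)→4400 …(+2); best=2300 via (B,nl_idx)
  {BF}: card=1000; try (F,hash)→980, (B,nl_idx)→1360, (B,merge)→2570, (F,merge)→2780, (B,hash)→4080, (B,nl)→10040 …(+1); best=980 via (F,hash)
  {AF}: card=100; try (A,hash)→280, (F,merge)→420, (A,merge)→440, (F,hash)→520, (F,nl)→820, (A,nl)→840; best=280 via (A,hash)
  {AE}: card=40; try (A,hash)→320, (E,merge)→560, (A,merge)→600, (E,hash)→760, (E,nl)→1220, (A,nl)→1260; best=320 via (A,hash)
  {BCD}: card=3000; try (D,hash)→8200, (B,hash)→8400, (D,nl_idx)→9800, (D,merge)→10300, (B,nl_idx)→15800, (B,merge)→19850 …(+2); best=8200 via (D,hash)
  {BCF}: card=2000; try (F,hash)→3280, (C,hash)→5180, (F,merge)→7580, (C,nl_idx)→10980, (C,merge)→13780, (F,nl)→22300 …(+1); best=3280 via (F,hash)
  {ABF}: card=2500; try (A,hash)→2180, (B,merge)→3330, (B,nl_idx)→3580, (B,hash)→4380, (A,merge)→12100, (A,nl)→20980 …(+1); best=2180 via (A,hash)
  {AEF}: card=200; try (F,hash)→840, (F,merge)→880, (E,hash)→1100, (E,merge)→1500, (F,nl)→1920, (E,nl)→6280; best=840 via (F,hash)
  {BCDF}: card=12000; try (D,hash)→10680, (F,hash)→11680, (D,merge)→30280, (D,nl_idx)→33280, (F,merge)→47480, (F,nl)→128200 …(+1); best=10680 via (D,hash)
  {ABCF}: card=5000; try (A,hash)→5480, (C,hash)→7880, (C,nl_idx)→27180, (A,merge)→27400, (C,merge)→36480, (A,nl)→43280 …(+1); best=5480 via (A,hash)
  {ABEF}: card=5000; try (B,merge)→4890, (B,hash)→5040, (E,hash)→5400, (B,nl_idx)→7440, (E,merge)→35100, (B,nl)→50840 …(+1); best=4890 via (B,merge)
  {ABCDF}: card=30000; try (D,hash)→15880, (A,hash)→22880, (D,merge)→78480, (D,nl_idx)→80480, (A,merge)→190800, (A,nl)→250680 …(+1); best=15880 via (D,hash)
  {ABCEF}: card=10000; try (E,hash)→11200, (C,hash)→13090, (C,nl_idx)→54890, (E,merge)→75900, (C,merge)→76690, (E,nl)→305480 …(+1); best=11200 via (E,hash)
  {ABCDEF}: card=60000; try (D,hash)→26600, (E,hash)→46600, (D,nl_idx)→161200, (D,merge)→164200, (E,merge)→496300, (E,nl)→1815880 …(+1); best=26600 via (D,hash)

cost=26600; order=C,B,F,A,E,D; methods=nl_idx,hash,hash,hash,hash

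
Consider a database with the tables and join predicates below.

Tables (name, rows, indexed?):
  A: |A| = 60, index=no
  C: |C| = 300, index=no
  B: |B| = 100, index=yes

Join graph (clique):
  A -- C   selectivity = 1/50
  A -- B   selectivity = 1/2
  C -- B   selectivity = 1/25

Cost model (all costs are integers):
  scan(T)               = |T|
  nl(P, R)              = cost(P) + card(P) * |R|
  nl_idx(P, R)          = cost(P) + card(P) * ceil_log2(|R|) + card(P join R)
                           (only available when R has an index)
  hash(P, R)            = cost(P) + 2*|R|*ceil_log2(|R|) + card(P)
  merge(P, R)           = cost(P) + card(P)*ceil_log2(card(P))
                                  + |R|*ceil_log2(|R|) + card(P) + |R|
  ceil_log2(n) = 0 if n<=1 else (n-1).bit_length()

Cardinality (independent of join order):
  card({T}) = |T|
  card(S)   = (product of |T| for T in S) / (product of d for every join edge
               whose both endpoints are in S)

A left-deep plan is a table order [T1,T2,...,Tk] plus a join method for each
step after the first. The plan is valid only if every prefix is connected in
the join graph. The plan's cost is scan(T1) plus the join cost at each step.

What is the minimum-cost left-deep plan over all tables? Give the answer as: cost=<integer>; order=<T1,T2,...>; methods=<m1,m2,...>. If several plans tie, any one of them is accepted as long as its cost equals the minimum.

Selinger DP (subsets sized 1..n):
  {A}: scan cost=60, card=60
  {C}: scan cost=300, card=300
  {B}: scan cost=100, card=100
  {AC}: card=360; try (A,hash)→1320, (C,merge)→3480, (A,merge)→3720, (C,hash)→5520, (C,nl)→18060, (A,nl)→18300; best=1320 via (A,hash)
  {AB}: card=3000; try (A,hash)→920, (B,merge)→1280, (A,merge)→1320, (B,hash)→1520, (B,nl_idx)→3480, (B,nl)→6060 …(+1); best=920 via (A,hash)
  {BC}: card=1200; try (B,hash)→2000, (B,nl_idx)→3600, (C,merge)→3900, (B,merge)→4100, (C,hash)→5600, (C,nl)→30100 …(+1); best=2000 via (B,hash)
  {ABC}: card=720; try (B,hash)→3080, (A,hash)→3920, (B,nl_idx)→4560, (B,merge)→5720, (C,hash)→9320, (A,merge)→16820 …(+4); best=3080 via (B,hash)

cost=3080; order=C,A,B; methods=hash,hash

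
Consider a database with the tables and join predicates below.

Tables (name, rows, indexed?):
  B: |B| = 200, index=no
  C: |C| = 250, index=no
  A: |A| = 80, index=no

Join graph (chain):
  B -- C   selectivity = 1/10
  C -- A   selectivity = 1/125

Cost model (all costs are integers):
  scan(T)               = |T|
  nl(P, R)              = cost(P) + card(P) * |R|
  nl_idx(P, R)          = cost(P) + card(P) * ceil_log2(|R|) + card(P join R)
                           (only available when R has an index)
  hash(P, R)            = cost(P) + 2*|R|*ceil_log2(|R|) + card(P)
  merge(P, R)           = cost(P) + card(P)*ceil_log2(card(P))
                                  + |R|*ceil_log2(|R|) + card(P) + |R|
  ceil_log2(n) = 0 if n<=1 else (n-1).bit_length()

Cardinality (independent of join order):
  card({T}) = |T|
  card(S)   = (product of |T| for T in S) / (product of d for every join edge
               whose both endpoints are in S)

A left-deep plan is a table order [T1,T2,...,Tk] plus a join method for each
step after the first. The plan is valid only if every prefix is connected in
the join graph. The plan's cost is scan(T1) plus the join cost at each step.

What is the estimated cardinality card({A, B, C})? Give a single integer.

3200

Tables in S: A(80), B(200), C(250)
Edges inside S: B-C(d=10), C-A(d=125)
numerator = 80 * 200 * 250 = 4000000
denominator = 10 * 125 = 1250
card(S) = 4000000 / 1250 = 3200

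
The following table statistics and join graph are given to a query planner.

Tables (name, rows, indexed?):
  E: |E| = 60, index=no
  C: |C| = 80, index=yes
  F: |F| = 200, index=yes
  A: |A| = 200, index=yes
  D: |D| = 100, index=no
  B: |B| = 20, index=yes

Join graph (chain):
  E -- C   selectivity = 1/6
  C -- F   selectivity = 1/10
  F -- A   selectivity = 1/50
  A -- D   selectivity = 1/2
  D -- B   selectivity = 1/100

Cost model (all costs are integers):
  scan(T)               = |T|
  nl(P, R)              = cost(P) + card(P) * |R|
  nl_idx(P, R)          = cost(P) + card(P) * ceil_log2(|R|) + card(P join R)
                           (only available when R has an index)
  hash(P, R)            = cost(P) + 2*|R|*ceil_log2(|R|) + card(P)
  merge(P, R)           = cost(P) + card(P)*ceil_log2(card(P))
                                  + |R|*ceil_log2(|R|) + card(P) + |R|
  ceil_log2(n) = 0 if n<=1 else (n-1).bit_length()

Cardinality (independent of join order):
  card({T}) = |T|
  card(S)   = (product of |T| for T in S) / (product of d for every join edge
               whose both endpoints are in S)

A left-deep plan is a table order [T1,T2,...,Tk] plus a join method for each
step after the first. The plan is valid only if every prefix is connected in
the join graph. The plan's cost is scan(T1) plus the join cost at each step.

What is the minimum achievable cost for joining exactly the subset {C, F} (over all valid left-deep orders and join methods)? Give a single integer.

Selinger DP over subsets of {C,F}:
  {C}: scan cost=80, card=80
  {F}: scan cost=200, card=200
  {CF}: card=1600; try (C,hash)→1520, (F,nl_idx)→2320, (F,merge)→2520, (C,merge)→2640, (C,nl_idx)→3200, (F,hash)→3360 …(+2); best=1520 via (C,hash)

1520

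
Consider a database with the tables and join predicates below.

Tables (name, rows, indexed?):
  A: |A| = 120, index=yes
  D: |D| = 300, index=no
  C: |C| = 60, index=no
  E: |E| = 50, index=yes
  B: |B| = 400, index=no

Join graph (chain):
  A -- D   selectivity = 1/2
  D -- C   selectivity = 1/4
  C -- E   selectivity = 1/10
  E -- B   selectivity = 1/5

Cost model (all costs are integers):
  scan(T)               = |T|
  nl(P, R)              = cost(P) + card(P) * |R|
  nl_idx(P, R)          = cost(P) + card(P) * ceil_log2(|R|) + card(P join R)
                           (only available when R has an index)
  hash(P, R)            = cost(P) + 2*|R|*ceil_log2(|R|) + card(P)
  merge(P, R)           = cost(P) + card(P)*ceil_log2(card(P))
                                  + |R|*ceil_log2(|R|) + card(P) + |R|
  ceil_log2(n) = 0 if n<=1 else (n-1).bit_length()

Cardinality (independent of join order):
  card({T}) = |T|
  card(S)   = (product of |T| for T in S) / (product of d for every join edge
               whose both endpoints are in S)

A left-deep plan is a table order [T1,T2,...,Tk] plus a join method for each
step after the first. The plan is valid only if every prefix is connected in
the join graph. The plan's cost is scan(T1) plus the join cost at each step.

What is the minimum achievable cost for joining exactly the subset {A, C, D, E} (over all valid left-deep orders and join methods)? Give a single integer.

30600

Selinger DP over subsets of {A,C,D,E}:
  {A}: scan cost=120, card=120
  {D}: scan cost=300, card=300
  {C}: scan cost=60, card=60
  {E}: scan cost=50, card=50
  {AD}: card=18000; try (A,hash)→2280, (D,merge)→4080, (A,merge)→4260, (D,hash)→5640, (A,nl_idx)→20400, (D,nl)→36120 …(+1); best=2280 via (A,hash)
  {CD}: card=4500; try (C,hash)→1320, (D,merge)→3480, (C,merge)→3720, (D,hash)→5520, (D,nl)→18060, (C,nl)→18300; best=1320 via (C,hash)
  {CE}: card=300; try (E,hash)→720, (E,nl_idx)→720, (C,hash)→820, (C,merge)→820, (E,merge)→830, (C,nl)→3050 …(+1); best=720 via (E,hash)
  {ACD}: card=270000; try (A,hash)→7500, (C,hash)→21000, (A,merge)→65280, (C,merge)→290700, (A,nl_idx)→302820, (A,nl)→541320 …(+1); best=7500 via (A,hash)
  {CDE}: card=22500; try (E,hash)→6420, (D,hash)→6420, (D,merge)→6720, (E,nl_idx)→50820, (E,merge)→64670, (D,nl)→90720 …(+1); best=6420 via (E,hash)
  {ACDE}: card=1350000; try (A,hash)→30600, (E,hash)→278100, (A,merge)→367380, (A,nl_idx)→1513920, (A,nl)→2706420, (E,nl_idx)→2977500 …(+2); best=30600 via (A,hash)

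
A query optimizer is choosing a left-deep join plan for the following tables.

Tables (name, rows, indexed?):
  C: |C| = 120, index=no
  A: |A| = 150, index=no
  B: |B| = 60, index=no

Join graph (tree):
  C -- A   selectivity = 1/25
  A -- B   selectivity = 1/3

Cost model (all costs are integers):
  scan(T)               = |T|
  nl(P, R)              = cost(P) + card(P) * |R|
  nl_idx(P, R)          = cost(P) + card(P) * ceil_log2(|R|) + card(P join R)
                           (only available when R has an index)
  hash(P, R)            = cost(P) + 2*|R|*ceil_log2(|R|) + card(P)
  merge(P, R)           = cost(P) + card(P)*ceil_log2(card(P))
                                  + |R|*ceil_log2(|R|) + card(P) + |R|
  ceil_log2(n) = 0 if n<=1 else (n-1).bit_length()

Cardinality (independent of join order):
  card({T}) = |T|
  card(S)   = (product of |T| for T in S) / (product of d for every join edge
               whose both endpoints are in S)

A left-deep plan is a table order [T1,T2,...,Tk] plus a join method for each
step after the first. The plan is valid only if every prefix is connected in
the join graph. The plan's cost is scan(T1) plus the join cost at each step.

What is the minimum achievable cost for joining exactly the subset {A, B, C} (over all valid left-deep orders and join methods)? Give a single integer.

3420

Selinger DP over subsets of {A,B,C}:
  {C}: scan cost=120, card=120
  {A}: scan cost=150, card=150
  {B}: scan cost=60, card=60
  {AC}: card=720; try (C,hash)→1980, (A,merge)→2430, (C,merge)→2460, (A,hash)→2640, (A,nl)→18120, (C,nl)→18150; best=1980 via (C,hash)
  {AB}: card=3000; try (B,hash)→1020, (A,merge)→1830, (B,merge)→1920, (A,hash)→2520, (A,nl)→9060, (B,nl)→9150; best=1020 via (B,hash)
  {ABC}: card=14400; try (B,hash)→3420, (C,hash)→5700, (B,merge)→10320, (C,merge)→40980, (B,nl)→45180, (C,nl)→361020; best=3420 via (B,hash)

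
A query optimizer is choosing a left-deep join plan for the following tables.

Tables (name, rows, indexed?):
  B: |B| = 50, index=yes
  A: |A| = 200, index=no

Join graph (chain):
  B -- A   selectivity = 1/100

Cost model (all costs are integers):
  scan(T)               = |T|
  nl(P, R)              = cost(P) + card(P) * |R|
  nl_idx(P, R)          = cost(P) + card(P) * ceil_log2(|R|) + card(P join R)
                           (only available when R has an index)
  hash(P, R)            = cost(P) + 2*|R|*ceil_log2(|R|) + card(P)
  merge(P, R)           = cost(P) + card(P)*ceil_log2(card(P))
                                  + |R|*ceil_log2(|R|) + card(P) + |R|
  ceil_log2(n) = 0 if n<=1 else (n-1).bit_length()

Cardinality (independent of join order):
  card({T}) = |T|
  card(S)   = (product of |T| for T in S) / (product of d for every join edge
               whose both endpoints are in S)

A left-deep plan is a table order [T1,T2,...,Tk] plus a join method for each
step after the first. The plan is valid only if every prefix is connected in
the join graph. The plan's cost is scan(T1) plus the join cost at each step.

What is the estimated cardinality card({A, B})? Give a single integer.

Tables in S: A(200), B(50)
Edges inside S: B-A(d=100)
numerator = 200 * 50 = 10000
denominator = 100 = 100
card(S) = 10000 / 100 = 100

100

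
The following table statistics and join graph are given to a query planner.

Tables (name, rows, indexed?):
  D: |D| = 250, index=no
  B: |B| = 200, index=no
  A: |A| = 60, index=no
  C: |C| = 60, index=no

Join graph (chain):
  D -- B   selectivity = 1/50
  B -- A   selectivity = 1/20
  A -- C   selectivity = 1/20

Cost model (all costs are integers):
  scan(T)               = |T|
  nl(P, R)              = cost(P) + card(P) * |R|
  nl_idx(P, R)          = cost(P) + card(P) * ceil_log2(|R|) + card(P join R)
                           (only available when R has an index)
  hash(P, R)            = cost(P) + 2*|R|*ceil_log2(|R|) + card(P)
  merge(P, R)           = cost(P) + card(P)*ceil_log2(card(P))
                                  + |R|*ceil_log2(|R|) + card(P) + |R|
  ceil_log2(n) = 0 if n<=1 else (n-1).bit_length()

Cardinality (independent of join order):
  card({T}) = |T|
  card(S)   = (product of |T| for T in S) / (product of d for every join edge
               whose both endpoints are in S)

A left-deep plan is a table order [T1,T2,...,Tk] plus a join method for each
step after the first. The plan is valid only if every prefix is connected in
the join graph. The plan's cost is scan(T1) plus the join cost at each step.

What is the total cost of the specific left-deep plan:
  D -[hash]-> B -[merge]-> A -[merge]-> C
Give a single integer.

step 1: scan D: cost=250, card=250
step 2: join B via hash
    card(P join B) = 250*200/(50) = 1000
    cost = 250 + 2*200*8 + 250 = 3700
step 3: join A via merge
    card(P join A) = 1000*60/(20) = 3000
    cost = 3700 + 1000*10 + 60*6 + 1000 + 60 = 15120
step 4: join C via merge
    card(P join C) = 3000*60/(20) = 9000
    cost = 15120 + 3000*12 + 60*6 + 3000 + 60 = 54540

54540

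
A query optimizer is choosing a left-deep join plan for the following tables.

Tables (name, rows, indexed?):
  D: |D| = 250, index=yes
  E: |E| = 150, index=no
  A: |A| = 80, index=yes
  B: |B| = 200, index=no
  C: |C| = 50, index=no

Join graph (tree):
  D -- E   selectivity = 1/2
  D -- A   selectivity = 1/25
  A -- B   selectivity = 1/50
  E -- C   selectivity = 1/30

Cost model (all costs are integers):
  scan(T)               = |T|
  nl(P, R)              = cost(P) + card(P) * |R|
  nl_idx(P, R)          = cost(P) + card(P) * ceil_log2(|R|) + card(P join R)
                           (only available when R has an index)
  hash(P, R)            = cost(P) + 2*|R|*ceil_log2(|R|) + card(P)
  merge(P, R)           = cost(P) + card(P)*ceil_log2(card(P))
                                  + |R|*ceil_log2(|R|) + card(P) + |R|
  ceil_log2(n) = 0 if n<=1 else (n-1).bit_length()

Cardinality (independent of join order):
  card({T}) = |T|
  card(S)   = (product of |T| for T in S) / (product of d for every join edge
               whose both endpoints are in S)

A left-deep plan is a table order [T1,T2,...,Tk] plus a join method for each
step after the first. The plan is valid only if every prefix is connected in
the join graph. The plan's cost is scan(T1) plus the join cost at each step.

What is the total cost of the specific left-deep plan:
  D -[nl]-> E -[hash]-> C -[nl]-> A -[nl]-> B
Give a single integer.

22557100

step 1: scan D: cost=250, card=250
step 2: join E via nl
    card(P join E) = 250*150/(2) = 18750
    cost = 250 + 250*150 = 37750
step 3: join C via hash
    card(P join C) = 18750*50/(30) = 31250
    cost = 37750 + 2*50*6 + 18750 = 57100
step 4: join A via nl
    card(P join A) = 31250*80/(25) = 100000
    cost = 57100 + 31250*80 = 2557100
step 5: join B via nl
    card(P join B) = 100000*200/(50) = 400000
    cost = 2557100 + 100000*200 = 22557100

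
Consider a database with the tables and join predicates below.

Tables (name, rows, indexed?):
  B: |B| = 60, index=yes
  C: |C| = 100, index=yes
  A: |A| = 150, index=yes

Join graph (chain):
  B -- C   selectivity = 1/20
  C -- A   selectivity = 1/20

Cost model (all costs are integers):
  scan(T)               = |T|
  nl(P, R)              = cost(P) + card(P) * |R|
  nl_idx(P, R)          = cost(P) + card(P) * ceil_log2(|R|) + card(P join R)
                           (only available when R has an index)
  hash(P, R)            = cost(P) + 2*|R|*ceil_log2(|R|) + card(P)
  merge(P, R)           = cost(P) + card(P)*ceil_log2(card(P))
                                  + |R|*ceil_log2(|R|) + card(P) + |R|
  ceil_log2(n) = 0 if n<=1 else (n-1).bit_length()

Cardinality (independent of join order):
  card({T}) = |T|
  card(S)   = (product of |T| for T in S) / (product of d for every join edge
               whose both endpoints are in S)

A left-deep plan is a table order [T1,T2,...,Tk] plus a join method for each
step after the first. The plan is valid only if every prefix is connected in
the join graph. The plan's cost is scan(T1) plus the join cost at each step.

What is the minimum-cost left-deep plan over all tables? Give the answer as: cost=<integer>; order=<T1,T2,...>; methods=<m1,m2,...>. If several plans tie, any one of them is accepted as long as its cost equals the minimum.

Selinger DP (subsets sized 1..n):
  {B}: scan cost=60, card=60
  {C}: scan cost=100, card=100
  {A}: scan cost=150, card=150
  {BC}: card=300; try (C,nl_idx)→780, (B,hash)→920, (B,nl_idx)→1000, (C,merge)→1280, (B,merge)→1320, (C,hash)→1520 …(+2); best=780 via (C,nl_idx)
  {AC}: card=750; try (A,nl_idx)→1650, (C,hash)→1700, (C,nl_idx)→1950, (A,merge)→2250, (C,merge)→2300, (A,hash)→2600 …(+2); best=1650 via (A,nl_idx)
  {ABC}: card=2250; try (B,hash)→3120, (A,hash)→3480, (A,merge)→5130, (A,nl_idx)→5430, (B,nl_idx)→8400, (B,merge)→10320 …(+2); best=3120 via (B,hash)

cost=3120; order=C,A,B; methods=nl_idx,hash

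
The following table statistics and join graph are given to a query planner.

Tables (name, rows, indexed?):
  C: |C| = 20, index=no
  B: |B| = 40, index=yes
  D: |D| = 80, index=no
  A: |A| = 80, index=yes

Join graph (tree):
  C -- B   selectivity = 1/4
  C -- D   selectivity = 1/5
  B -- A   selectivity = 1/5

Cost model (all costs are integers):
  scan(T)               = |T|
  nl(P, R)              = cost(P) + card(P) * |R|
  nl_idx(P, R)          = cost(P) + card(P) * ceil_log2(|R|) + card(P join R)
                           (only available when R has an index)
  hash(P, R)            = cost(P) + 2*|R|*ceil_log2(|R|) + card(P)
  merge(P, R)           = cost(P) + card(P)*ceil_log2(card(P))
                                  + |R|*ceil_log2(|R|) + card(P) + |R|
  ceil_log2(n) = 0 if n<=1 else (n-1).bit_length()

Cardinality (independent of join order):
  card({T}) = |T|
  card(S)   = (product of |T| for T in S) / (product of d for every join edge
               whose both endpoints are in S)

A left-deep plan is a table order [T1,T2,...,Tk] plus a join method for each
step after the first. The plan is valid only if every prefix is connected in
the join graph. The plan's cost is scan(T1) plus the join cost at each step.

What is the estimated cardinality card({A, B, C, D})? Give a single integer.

51200

Tables in S: A(80), B(40), C(20), D(80)
Edges inside S: C-B(d=4), C-D(d=5), B-A(d=5)
numerator = 80 * 40 * 20 * 80 = 5120000
denominator = 4 * 5 * 5 = 100
card(S) = 5120000 / 100 = 51200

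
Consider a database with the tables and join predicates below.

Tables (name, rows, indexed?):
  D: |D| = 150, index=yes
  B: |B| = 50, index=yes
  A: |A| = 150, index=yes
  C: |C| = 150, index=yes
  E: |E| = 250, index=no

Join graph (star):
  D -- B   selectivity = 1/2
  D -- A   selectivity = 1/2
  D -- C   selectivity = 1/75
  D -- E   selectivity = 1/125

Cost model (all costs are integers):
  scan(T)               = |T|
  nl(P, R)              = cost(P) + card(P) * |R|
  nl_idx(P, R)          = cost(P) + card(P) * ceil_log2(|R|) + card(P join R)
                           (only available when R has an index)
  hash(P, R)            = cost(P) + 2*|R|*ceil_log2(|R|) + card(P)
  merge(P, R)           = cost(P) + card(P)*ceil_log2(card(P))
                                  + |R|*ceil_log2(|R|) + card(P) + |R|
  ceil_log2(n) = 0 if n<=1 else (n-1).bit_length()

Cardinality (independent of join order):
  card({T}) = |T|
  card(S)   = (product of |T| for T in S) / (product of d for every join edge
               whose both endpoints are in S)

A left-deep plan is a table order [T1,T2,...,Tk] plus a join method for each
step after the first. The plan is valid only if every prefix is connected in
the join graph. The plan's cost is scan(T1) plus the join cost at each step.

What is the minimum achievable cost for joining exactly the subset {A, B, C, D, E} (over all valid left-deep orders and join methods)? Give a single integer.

Selinger DP over subsets of {A,B,C,D,E}:
  {D}: scan cost=150, card=150
  {B}: scan cost=50, card=50
  {A}: scan cost=150, card=150
  {C}: scan cost=150, card=150
  {E}: scan cost=250, card=250
  {BD}: card=3750; try (B,hash)→900, (D,merge)→1750, (B,merge)→1850, (D,hash)→2500, (D,nl_idx)→4200, (B,nl_idx)→4800 …(+2); best=900 via (B,hash)
  {AD}: card=11250; try (D,hash)→2700, (A,hash)→2700, (D,merge)→2850, (A,merge)→2850, (D,nl_idx)→12600, (A,nl_idx)→12600 …(+2); best=2700 via (D,hash)
  {CD}: card=300; try (D,nl_idx)→1650, (C,nl_idx)→1650, (D,hash)→2700, (C,hash)→2700, (D,merge)→2850, (C,merge)→2850 …(+2); best=1650 via (D,nl_idx)
  {DE}: card=300; try (D,nl_idx)→2550, (D,hash)→2900, (E,merge)→3750, (D,merge)→3850, (E,hash)→4300, (E,nl)→37650 …(+1); best=2550 via (D,nl_idx)
  {ABD}: card=281250; try (A,hash)→7050, (B,hash)→14550, (A,merge)→51000, (B,merge)→171800, (A,nl_idx)→312150, (B,nl_idx)→351450 …(+2); best=7050 via (A,hash)
  {BCD}: card=7500; try (B,hash)→2550, (B,merge)→5000, (C,hash)→7050, (B,nl_idx)→10950, (B,nl)→16650, (C,nl_idx)→38400 …(+2); best=2550 via (B,hash)
  {BDE}: card=7500; try (B,hash)→3450, (B,merge)→5900, (E,hash)→8650, (B,nl_idx)→11850, (B,nl)→17550, (E,merge)→51900 …(+1); best=3450 via (B,hash)
  {ACD}: card=22500; try (A,hash)→4350, (A,merge)→6000, (C,hash)→16350, (A,nl_idx)→26550, (A,nl)→46650, (C,nl_idx)→115200 …(+2); best=4350 via (A,hash)
  {ADE}: card=22500; try (A,hash)→5250, (A,merge)→6900, (E,hash)→17950, (A,nl_idx)→27450, (A,nl)→47550, (E,merge)→173700 …(+1); best=5250 via (A,hash)
  {CDE}: card=600; try (C,hash)→5250, (C,nl_idx)→5550, (E,hash)→5950, (E,merge)→6900, (C,merge)→6900, (C,nl)→47550 …(+1); best=5250 via (C,hash)
  {ABCD}: card=562500; try (A,hash)→12450, (B,hash)→27450, (A,merge)→108900, (C,hash)→290700, (B,merge)→364700, (A,nl_idx)→625050 …(+6); best=12450 via (A,hash)
  {ABDE}: card=562500; try (A,hash)→13350, (B,hash)→28350, (A,merge)→109800, (E,hash)→292300, (B,merge)→365600, (A,nl_idx)→625950 …(+5); best=13350 via (A,hash)
  {BCDE}: card=15000; try (B,hash)→6450, (B,merge)→12200, (C,hash)→13350, (E,hash)→14050, (B,nl_idx)→23850, (B,nl)→35250 …(+5); best=6450 via (B,hash)
  {ACDE}: card=45000; try (A,hash)→8250, (A,merge)→13200, (C,hash)→30150, (E,hash)→30850, (A,nl_idx)→55050, (A,nl)→95250 …(+5); best=8250 via (A,hash)
  {ABCDE}: card=1125000; try (A,hash)→23850, (B,hash)→53850, (A,merge)→232800, (C,hash)→578250, (E,hash)→578950, (B,merge)→773600 …(+9); best=23850 via (A,hash)

23850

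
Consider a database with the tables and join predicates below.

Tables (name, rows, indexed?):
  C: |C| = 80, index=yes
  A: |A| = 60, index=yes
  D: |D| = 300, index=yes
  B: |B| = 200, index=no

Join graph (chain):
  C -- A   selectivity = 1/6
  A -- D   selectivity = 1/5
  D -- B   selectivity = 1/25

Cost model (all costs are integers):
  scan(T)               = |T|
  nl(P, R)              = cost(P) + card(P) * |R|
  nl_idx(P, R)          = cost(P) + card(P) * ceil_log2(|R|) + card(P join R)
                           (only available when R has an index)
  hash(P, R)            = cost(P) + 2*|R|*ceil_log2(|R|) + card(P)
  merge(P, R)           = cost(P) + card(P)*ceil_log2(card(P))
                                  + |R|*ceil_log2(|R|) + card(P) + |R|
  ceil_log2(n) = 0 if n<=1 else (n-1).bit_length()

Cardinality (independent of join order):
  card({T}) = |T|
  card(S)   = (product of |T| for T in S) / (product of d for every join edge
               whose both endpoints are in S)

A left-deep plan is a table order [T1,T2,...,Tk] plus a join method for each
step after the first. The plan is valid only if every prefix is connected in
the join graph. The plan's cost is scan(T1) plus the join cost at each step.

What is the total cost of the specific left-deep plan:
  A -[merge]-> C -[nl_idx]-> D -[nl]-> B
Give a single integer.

step 1: scan A: cost=60, card=60
step 2: join C via merge
    card(P join C) = 60*80/(6) = 800
    cost = 60 + 60*6 + 80*7 + 60 + 80 = 1120
step 3: join D via nl_idx
    card(P join D) = 800*300/(5) = 48000
    cost = 1120 + 800*9 + 48000 = 56320
step 4: join B via nl
    card(P join B) = 48000*200/(25) = 384000
    cost = 56320 + 48000*200 = 9656320

9656320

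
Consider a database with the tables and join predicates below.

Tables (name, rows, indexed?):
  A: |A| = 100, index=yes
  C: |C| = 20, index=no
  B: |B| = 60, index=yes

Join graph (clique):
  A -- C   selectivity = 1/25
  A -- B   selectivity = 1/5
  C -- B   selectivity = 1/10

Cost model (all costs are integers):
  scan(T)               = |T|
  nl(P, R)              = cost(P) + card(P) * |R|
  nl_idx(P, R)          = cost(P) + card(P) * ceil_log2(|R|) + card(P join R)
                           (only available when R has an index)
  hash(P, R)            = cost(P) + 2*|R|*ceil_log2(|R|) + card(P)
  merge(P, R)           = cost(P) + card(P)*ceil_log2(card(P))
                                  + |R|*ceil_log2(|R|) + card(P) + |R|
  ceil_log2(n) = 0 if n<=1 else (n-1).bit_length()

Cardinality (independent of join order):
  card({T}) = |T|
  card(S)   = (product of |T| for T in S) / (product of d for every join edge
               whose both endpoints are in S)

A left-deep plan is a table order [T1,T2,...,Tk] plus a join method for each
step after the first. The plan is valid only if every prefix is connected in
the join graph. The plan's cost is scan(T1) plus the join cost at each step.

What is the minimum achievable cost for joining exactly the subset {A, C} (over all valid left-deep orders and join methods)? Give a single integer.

Selinger DP over subsets of {A,C}:
  {A}: scan cost=100, card=100
  {C}: scan cost=20, card=20
  {AC}: card=80; try (A,nl_idx)→240, (C,hash)→400, (A,merge)→940, (C,merge)→1020, (A,hash)→1440, (A,nl)→2020 …(+1); best=240 via (A,nl_idx)

240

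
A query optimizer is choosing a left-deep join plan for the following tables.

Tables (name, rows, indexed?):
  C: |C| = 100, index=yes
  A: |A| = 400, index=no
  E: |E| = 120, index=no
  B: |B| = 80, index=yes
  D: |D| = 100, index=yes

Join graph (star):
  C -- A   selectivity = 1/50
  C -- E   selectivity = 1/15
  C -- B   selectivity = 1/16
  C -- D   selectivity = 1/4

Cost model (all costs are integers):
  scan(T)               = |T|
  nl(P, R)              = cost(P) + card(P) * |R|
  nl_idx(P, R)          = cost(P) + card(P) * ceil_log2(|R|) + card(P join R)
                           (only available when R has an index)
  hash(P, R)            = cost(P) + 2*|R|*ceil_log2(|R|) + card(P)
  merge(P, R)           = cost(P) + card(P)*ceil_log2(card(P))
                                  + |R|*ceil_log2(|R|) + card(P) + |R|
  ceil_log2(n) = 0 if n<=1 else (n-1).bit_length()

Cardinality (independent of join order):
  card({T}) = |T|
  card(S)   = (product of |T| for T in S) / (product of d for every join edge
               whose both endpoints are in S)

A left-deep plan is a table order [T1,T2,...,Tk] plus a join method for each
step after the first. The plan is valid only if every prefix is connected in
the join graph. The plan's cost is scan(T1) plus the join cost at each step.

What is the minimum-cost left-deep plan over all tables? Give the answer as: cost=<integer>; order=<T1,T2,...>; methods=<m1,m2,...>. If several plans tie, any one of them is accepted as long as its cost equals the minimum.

Selinger DP (subsets sized 1..n):
  {C}: scan cost=100, card=100
  {A}: scan cost=400, card=400
  {E}: scan cost=120, card=120
  {B}: scan cost=80, card=80
  {D}: scan cost=100, card=100
  {AC}: card=800; try (C,hash)→2200, (C,nl_idx)→4000, (A,merge)→4900, (C,merge)→5200, (A,hash)→7400, (A,nl)→40100 …(+1); best=2200 via (C,hash)
  {CE}: card=800; try (C,hash)→1640, (C,nl_idx)→1760, (E,merge)→1860, (E,hash)→1880, (C,merge)→1880, (E,nl)→12100 …(+1); best=1640 via (C,hash)
  {BC}: card=500; try (C,nl_idx)→1140, (B,nl_idx)→1300, (B,hash)→1320, (C,merge)→1520, (B,merge)→1540, (C,hash)→1560 …(+2); best=1140 via (C,nl_idx)
  {CD}: card=2500; try (D,hash)→1600, (C,hash)→1600, (D,merge)→1700, (C,merge)→1700, (D,nl_idx)→3300, (C,nl_idx)→3300 …(+2); best=1600 via (D,hash)
  {ACE}: card=6400; try (E,hash)→4680, (A,hash)→9640, (E,merge)→11960, (A,merge)→14440, (E,nl)→98200, (A,nl)→321640; best=4680 via (E,hash)
  {ABC}: card=4000; try (B,hash)→4120, (A,hash)→8840, (A,merge)→10140, (B,merge)→11640, (B,nl_idx)→11800, (B,nl)→66200 …(+1); best=4120 via (B,hash)
  {ACD}: card=20000; try (D,hash)→4400, (A,hash)→11300, (D,merge)→11800, (D,nl_idx)→27800, (A,merge)→38100, (D,nl)→82200 …(+1); best=4400 via (D,hash)
  {BCE}: card=4000; try (E,hash)→3320, (B,hash)→3560, (E,merge)→7100, (B,merge)→11080, (B,nl_idx)→11240, (E,nl)→61140 …(+1); best=3320 via (E,hash)
  {CDE}: card=20000; try (D,hash)→3840, (E,hash)→5780, (D,merge)→11240, (D,nl_idx)→27240, (E,merge)→35060, (D,nl)→81640 …(+1); best=3840 via (D,hash)
  {BCD}: card=12500; try (D,hash)→3040, (B,hash)→5220, (D,merge)→6940, (D,nl_idx)→17140, (B,nl_idx)→31600, (B,merge)→34740 …(+2); best=3040 via (D,hash)
  {ABCE}: card=32000; try (E,hash)→9800, (B,hash)→12200, (A,hash)→14520, (E,merge)→57080, (A,merge)→59320, (B,nl_idx)→81480 …(+4); best=9800 via (E,hash)
  {ACDE}: card=160000; try (D,hash)→12480, (E,hash)→26080, (A,hash)→31040, (D,merge)→95080, (D,nl_idx)→209480, (E,merge)→325360 …(+4); best=12480 via (D,hash)
  {ABCD}: card=100000; try (D,hash)→9520, (A,hash)→22740, (B,hash)→25520, (D,merge)→56920, (D,nl_idx)→132120, (A,merge)→194540 …(+5); best=9520 via (D,hash)
  {BCDE}: card=100000; try (D,hash)→8720, (E,hash)→17220, (B,hash)→24960, (D,merge)→56120, (D,nl_idx)→131320, (E,merge)→191500 …(+5); best=8720 via (D,hash)
  {ABCDE}: card=800000; try (D,hash)→43200, (E,hash)→111200, (A,hash)→115920, (B,hash)→173600, (D,merge)→522600, (D,nl_idx)→1033800 …(+8); best=43200 via (D,hash)

cost=43200; order=A,C,B,E,D; methods=hash,hash,hash,hash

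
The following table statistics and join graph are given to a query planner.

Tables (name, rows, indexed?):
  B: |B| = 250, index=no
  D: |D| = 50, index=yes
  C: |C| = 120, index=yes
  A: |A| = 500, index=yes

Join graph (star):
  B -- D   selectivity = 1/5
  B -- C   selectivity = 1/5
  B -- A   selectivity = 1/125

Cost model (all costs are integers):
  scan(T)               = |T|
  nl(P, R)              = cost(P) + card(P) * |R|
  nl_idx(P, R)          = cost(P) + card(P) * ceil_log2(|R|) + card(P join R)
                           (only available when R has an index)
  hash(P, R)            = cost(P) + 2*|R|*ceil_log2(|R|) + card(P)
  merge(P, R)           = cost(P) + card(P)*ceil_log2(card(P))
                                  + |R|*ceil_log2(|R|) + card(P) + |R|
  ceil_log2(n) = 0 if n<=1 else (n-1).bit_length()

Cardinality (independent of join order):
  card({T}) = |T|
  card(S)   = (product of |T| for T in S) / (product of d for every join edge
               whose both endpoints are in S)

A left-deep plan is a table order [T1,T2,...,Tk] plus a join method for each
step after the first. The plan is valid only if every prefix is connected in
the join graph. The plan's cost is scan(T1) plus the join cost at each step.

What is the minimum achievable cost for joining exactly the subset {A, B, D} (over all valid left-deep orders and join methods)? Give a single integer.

5100

Selinger DP over subsets of {A,B,D}:
  {B}: scan cost=250, card=250
  {D}: scan cost=50, card=50
  {A}: scan cost=500, card=500
  {BD}: card=2500; try (D,hash)→1100, (B,merge)→2650, (D,merge)→2850, (B,hash)→4100, (D,nl_idx)→4250, (B,nl)→12550 …(+1); best=1100 via (D,hash)
  {AB}: card=1000; try (A,nl_idx)→3500, (B,hash)→5000, (A,merge)→7500, (B,merge)→7750, (A,hash)→9500, (A,nl)→125250 …(+1); best=3500 via (A,nl_idx)
  {ABD}: card=10000; try (D,hash)→5100, (A,hash)→12600, (D,merge)→14850, (D,nl_idx)→19500, (A,nl_idx)→33600, (A,merge)→38600 …(+2); best=5100 via (D,hash)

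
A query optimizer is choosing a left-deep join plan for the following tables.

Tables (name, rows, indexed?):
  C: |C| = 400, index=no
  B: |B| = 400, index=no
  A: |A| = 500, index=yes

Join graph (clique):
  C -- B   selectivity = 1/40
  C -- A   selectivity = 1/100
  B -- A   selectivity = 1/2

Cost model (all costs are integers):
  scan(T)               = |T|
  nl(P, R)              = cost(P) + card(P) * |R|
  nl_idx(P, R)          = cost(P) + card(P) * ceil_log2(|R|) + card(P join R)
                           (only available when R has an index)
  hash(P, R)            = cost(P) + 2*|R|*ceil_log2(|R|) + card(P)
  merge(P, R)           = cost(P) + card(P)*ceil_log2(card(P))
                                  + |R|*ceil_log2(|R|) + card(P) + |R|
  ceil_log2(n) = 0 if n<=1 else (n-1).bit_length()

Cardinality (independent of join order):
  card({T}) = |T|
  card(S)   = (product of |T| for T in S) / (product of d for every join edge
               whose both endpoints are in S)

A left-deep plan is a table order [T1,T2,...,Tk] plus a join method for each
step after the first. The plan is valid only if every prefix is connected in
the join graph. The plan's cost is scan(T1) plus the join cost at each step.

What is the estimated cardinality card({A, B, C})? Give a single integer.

Tables in S: A(500), B(400), C(400)
Edges inside S: C-B(d=40), C-A(d=100), B-A(d=2)
numerator = 500 * 400 * 400 = 80000000
denominator = 40 * 100 * 2 = 8000
card(S) = 80000000 / 8000 = 10000

10000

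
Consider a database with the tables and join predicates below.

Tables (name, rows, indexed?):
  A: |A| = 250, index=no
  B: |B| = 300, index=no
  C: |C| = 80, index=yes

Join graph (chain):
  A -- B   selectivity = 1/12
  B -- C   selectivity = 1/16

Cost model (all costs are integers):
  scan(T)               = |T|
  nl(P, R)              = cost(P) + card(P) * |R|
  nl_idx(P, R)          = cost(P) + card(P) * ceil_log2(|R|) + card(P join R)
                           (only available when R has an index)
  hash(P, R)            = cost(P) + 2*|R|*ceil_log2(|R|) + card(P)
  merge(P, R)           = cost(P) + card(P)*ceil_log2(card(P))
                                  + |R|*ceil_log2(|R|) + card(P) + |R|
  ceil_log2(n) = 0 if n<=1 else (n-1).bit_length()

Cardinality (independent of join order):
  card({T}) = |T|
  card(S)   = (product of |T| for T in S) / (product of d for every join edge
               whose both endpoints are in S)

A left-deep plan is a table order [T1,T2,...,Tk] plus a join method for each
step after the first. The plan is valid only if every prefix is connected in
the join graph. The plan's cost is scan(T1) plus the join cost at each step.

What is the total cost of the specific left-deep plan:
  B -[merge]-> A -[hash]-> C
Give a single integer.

12920

step 1: scan B: cost=300, card=300
step 2: join A via merge
    card(P join A) = 300*250/(12) = 6250
    cost = 300 + 300*9 + 250*8 + 300 + 250 = 5550
step 3: join C via hash
    card(P join C) = 6250*80/(16) = 31250
    cost = 5550 + 2*80*7 + 6250 = 12920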